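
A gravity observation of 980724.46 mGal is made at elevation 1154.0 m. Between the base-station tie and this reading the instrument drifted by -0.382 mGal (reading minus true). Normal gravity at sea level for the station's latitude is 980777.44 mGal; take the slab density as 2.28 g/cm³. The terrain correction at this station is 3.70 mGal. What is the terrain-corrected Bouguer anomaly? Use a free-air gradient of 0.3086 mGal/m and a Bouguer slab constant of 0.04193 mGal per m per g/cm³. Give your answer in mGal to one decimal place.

Drift-corrected reading = 980724.46 − (-0.382) = 980724.842 mGal
Free-air correction = 0.3086 × 1154.0 = 356.12 mGal
Free-air anomaly = 980724.842 − 980777.44 + (356.12) = 303.522 mGal
Bouguer slab correction = 0.04193 × 2.28 × 1154.0 = 110.32 mGal
Simple Bouguer anomaly = 303.522 − (110.32) = 193.202 mGal
Complete Bouguer anomaly = 193.202 + 3.70 = 196.902 mGal

196.9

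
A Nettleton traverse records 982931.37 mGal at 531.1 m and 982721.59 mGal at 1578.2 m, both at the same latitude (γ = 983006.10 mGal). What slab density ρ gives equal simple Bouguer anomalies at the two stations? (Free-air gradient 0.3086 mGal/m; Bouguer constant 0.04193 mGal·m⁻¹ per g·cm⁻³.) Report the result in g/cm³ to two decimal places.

Δg_obs = 982721.59 − 982931.37 = -209.78 mGal over Δh = 1578.2 − 531.1 = 1047.1 m
Equal Bouguer anomalies ⇒ Δg_obs + (0.3086 − 0.04193ρ)·Δh = 0
0.3086 − 0.04193ρ = −Δg_obs/Δh = 0.20034
ρ = (0.3086 − 0.20034) / 0.04193 = 2.58 g/cm³

2.58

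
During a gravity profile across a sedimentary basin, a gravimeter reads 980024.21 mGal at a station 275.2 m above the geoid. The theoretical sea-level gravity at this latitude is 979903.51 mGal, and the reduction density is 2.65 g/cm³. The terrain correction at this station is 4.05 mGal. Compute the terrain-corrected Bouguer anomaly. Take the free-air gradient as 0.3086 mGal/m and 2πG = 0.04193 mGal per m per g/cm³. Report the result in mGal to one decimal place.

179.1

Free-air correction = 0.3086 × 275.2 = 84.93 mGal
Free-air anomaly = 980024.21 − 979903.51 + (84.93) = 205.63 mGal
Bouguer slab correction = 0.04193 × 2.65 × 275.2 = 30.58 mGal
Simple Bouguer anomaly = 205.63 − (30.58) = 175.05 mGal
Complete Bouguer anomaly = 175.05 + 4.05 = 179.10 mGal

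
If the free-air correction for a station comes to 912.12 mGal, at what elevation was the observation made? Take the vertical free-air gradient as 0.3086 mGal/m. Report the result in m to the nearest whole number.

h = 912.12 / 0.3086 = 2955.67 m

2956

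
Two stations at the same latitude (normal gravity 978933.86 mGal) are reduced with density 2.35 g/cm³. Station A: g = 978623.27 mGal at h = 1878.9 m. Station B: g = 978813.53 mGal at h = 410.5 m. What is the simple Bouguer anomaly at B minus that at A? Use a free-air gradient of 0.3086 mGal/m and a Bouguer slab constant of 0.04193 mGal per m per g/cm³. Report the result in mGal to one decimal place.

Δg_SB(A) = 978623.27 − 978933.86 + 0.3086×1878.9 − 0.04193×2.35×1878.9 = 84.10 mGal
Δg_SB(B) = 978813.53 − 978933.86 + 0.3086×410.5 − 0.04193×2.35×410.5 = -34.10 mGal
Difference = -34.10 − (84.10) = -118.20 mGal

-118.2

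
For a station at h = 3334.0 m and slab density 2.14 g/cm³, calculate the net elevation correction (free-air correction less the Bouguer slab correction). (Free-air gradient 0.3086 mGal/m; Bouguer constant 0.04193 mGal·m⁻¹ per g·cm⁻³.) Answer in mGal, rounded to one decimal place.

Combined gradient = 0.3086 − 0.04193 × 2.14 = 0.2188698 mGal/m
Combined elevation correction = 0.2188698 × 3334.0 = 729.7 mGal

729.7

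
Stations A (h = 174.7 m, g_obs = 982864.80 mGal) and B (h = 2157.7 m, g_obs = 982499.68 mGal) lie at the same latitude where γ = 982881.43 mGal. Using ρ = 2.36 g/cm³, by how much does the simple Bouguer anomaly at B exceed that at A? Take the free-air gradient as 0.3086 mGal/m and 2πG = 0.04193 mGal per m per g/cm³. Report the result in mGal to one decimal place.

Δg_SB(A) = 982864.80 − 982881.43 + 0.3086×174.7 − 0.04193×2.36×174.7 = 20.00 mGal
Δg_SB(B) = 982499.68 − 982881.43 + 0.3086×2157.7 − 0.04193×2.36×2157.7 = 70.60 mGal
Difference = 70.60 − (20.00) = 50.60 mGal

50.6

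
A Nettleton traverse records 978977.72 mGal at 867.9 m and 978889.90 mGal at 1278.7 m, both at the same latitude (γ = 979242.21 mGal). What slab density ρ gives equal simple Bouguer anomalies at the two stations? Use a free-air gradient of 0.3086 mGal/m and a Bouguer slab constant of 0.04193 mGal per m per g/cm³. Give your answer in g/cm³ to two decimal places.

Δg_obs = 978889.90 − 978977.72 = -87.82 mGal over Δh = 1278.7 − 867.9 = 410.8 m
Equal Bouguer anomalies ⇒ Δg_obs + (0.3086 − 0.04193ρ)·Δh = 0
0.3086 − 0.04193ρ = −Δg_obs/Δh = 0.21378
ρ = (0.3086 − 0.21378) / 0.04193 = 2.26 g/cm³

2.26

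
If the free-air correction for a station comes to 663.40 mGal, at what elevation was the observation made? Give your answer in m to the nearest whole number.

h = 663.40 / 0.3086 = 2149.71 m

2150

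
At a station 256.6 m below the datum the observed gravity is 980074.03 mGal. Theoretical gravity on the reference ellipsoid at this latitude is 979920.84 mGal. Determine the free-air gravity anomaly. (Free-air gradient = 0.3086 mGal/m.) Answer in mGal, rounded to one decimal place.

74.0

Free-air correction = 0.3086 × -256.6 = -79.19 mGal
Free-air anomaly = 980074.03 − 979920.84 + (-79.19) = 74.00 mGal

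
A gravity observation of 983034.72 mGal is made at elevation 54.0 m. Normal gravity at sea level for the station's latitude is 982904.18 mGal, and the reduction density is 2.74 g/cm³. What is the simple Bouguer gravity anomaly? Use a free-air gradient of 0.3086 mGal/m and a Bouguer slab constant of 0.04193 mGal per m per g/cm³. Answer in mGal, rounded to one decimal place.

141.0

Free-air correction = 0.3086 × 54.0 = 16.66 mGal
Free-air anomaly = 983034.72 − 982904.18 + (16.66) = 147.20 mGal
Bouguer slab correction = 0.04193 × 2.74 × 54.0 = 6.20 mGal
Simple Bouguer anomaly = 147.20 − (6.20) = 141.00 mGal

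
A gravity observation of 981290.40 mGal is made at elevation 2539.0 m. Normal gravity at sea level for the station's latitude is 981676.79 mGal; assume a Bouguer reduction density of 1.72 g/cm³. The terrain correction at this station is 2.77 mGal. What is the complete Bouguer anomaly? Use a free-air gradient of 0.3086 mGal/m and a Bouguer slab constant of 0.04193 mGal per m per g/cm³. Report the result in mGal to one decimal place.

Free-air correction = 0.3086 × 2539.0 = 783.54 mGal
Free-air anomaly = 981290.40 − 981676.79 + (783.54) = 397.15 mGal
Bouguer slab correction = 0.04193 × 1.72 × 2539.0 = 183.11 mGal
Simple Bouguer anomaly = 397.15 − (183.11) = 214.04 mGal
Complete Bouguer anomaly = 214.04 + 2.77 = 216.81 mGal

216.8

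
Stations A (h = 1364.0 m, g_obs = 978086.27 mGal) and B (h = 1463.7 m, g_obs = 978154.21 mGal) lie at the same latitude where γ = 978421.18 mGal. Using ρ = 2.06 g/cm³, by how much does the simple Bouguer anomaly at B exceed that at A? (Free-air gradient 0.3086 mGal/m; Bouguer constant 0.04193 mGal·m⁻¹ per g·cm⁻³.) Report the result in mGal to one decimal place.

90.1

Δg_SB(A) = 978086.27 − 978421.18 + 0.3086×1364.0 − 0.04193×2.06×1364.0 = -31.80 mGal
Δg_SB(B) = 978154.21 − 978421.18 + 0.3086×1463.7 − 0.04193×2.06×1463.7 = 58.30 mGal
Difference = 58.30 − (-31.80) = 90.10 mGal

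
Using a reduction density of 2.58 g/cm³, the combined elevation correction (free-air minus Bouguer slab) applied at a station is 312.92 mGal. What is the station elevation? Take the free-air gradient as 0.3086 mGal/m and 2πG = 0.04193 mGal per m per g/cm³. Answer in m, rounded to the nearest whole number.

1561

Combined gradient = 0.3086 − 0.04193 × 2.58 = 0.2004206 mGal/m
h = 312.92 / 0.2004206 = 1561.32 m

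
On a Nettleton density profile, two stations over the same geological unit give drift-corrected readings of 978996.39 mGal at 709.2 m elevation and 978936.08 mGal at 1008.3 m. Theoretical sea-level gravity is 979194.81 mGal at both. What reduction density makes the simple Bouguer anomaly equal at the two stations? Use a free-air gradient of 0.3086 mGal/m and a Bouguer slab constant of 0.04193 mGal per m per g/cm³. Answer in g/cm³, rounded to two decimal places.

Δg_obs = 978936.08 − 978996.39 = -60.31 mGal over Δh = 1008.3 − 709.2 = 299.1 m
Equal Bouguer anomalies ⇒ Δg_obs + (0.3086 − 0.04193ρ)·Δh = 0
0.3086 − 0.04193ρ = −Δg_obs/Δh = 0.20164
ρ = (0.3086 − 0.20164) / 0.04193 = 2.55 g/cm³

2.55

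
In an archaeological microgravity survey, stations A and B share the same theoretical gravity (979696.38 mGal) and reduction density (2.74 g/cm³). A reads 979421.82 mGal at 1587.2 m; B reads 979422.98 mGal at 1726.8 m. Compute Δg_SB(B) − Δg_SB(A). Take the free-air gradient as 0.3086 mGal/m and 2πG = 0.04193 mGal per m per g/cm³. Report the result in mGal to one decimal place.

28.2

Δg_SB(A) = 979421.82 − 979696.38 + 0.3086×1587.2 − 0.04193×2.74×1587.2 = 32.90 mGal
Δg_SB(B) = 979422.98 − 979696.38 + 0.3086×1726.8 − 0.04193×2.74×1726.8 = 61.10 mGal
Difference = 61.10 − (32.90) = 28.20 mGal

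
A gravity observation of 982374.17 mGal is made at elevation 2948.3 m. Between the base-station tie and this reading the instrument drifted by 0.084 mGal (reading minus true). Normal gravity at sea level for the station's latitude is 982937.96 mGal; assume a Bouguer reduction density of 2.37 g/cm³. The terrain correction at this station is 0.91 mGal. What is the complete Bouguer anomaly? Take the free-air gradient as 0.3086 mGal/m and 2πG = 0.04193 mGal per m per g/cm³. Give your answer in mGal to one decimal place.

Drift-corrected reading = 982374.17 − (0.084) = 982374.086 mGal
Free-air correction = 0.3086 × 2948.3 = 909.85 mGal
Free-air anomaly = 982374.086 − 982937.96 + (909.85) = 345.976 mGal
Bouguer slab correction = 0.04193 × 2.37 × 2948.3 = 292.98 mGal
Simple Bouguer anomaly = 345.976 − (292.98) = 52.996 mGal
Complete Bouguer anomaly = 52.996 + 0.91 = 53.906 mGal

53.9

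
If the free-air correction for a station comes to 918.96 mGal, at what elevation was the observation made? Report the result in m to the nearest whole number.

h = 918.96 / 0.3086 = 2977.84 m

2978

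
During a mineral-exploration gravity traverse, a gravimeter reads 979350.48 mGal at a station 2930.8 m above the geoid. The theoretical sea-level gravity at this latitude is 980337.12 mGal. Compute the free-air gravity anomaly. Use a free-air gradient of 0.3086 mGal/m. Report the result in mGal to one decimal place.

-82.2

Free-air correction = 0.3086 × 2930.8 = 904.44 mGal
Free-air anomaly = 979350.48 − 980337.12 + (904.44) = -82.20 mGal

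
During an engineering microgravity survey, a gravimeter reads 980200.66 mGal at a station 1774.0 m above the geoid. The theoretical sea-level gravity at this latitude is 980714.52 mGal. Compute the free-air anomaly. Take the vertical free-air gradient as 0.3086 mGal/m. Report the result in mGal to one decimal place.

Free-air correction = 0.3086 × 1774.0 = 547.46 mGal
Free-air anomaly = 980200.66 − 980714.52 + (547.46) = 33.60 mGal

33.6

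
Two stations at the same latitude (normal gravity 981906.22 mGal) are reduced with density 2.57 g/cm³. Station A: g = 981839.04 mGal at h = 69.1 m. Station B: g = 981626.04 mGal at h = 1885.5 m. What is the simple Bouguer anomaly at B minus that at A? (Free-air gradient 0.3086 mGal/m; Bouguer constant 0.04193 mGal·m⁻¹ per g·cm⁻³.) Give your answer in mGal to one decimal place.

151.8

Δg_SB(A) = 981839.04 − 981906.22 + 0.3086×69.1 − 0.04193×2.57×69.1 = -53.30 mGal
Δg_SB(B) = 981626.04 − 981906.22 + 0.3086×1885.5 − 0.04193×2.57×1885.5 = 98.50 mGal
Difference = 98.50 − (-53.30) = 151.80 mGal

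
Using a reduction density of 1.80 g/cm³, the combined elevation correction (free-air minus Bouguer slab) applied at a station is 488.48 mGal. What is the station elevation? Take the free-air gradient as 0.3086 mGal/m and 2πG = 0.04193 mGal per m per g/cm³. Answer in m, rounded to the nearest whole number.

Combined gradient = 0.3086 − 0.04193 × 1.80 = 0.2331260 mGal/m
h = 488.48 / 0.2331260 = 2095.35 m

2095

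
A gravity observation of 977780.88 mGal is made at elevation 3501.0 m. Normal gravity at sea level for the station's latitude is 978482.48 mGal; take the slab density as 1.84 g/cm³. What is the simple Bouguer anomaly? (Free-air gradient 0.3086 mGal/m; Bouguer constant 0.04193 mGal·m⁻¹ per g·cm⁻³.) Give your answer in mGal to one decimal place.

Free-air correction = 0.3086 × 3501.0 = 1080.41 mGal
Free-air anomaly = 977780.88 − 978482.48 + (1080.41) = 378.81 mGal
Bouguer slab correction = 0.04193 × 1.84 × 3501.0 = 270.11 mGal
Simple Bouguer anomaly = 378.81 − (270.11) = 108.70 mGal

108.7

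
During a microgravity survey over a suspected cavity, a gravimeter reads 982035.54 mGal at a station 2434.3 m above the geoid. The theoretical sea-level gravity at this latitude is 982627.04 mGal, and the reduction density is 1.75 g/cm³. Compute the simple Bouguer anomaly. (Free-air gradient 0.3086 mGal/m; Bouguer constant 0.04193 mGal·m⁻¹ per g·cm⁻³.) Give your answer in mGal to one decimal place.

Free-air correction = 0.3086 × 2434.3 = 751.22 mGal
Free-air anomaly = 982035.54 − 982627.04 + (751.22) = 159.72 mGal
Bouguer slab correction = 0.04193 × 1.75 × 2434.3 = 178.62 mGal
Simple Bouguer anomaly = 159.72 − (178.62) = -18.90 mGal

-18.9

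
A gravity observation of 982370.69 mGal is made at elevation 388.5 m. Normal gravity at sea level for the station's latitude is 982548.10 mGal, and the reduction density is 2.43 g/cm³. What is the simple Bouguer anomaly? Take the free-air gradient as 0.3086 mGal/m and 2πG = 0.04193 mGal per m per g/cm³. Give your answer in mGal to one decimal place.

-97.1

Free-air correction = 0.3086 × 388.5 = 119.89 mGal
Free-air anomaly = 982370.69 − 982548.10 + (119.89) = -57.52 mGal
Bouguer slab correction = 0.04193 × 2.43 × 388.5 = 39.58 mGal
Simple Bouguer anomaly = -57.52 − (39.58) = -97.10 mGal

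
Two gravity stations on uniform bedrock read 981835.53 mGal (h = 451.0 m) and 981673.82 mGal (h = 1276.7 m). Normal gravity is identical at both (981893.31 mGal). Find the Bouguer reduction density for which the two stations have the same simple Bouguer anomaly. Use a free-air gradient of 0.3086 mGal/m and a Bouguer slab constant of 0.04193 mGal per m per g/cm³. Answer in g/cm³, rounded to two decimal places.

2.69

Δg_obs = 981673.82 − 981835.53 = -161.71 mGal over Δh = 1276.7 − 451.0 = 825.7 m
Equal Bouguer anomalies ⇒ Δg_obs + (0.3086 − 0.04193ρ)·Δh = 0
0.3086 − 0.04193ρ = −Δg_obs/Δh = 0.19585
ρ = (0.3086 − 0.19585) / 0.04193 = 2.69 g/cm³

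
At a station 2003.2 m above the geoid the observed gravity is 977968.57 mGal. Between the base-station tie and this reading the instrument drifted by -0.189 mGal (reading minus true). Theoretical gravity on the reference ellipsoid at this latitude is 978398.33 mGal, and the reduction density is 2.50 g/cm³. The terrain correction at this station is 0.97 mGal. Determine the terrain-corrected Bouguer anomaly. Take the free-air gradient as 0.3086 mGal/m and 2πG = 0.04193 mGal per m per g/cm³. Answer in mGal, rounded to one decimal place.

Drift-corrected reading = 977968.57 − (-0.189) = 977968.759 mGal
Free-air correction = 0.3086 × 2003.2 = 618.19 mGal
Free-air anomaly = 977968.759 − 978398.33 + (618.19) = 188.619 mGal
Bouguer slab correction = 0.04193 × 2.50 × 2003.2 = 209.99 mGal
Simple Bouguer anomaly = 188.619 − (209.99) = -21.371 mGal
Complete Bouguer anomaly = -21.371 + 0.97 = -20.401 mGal

-20.4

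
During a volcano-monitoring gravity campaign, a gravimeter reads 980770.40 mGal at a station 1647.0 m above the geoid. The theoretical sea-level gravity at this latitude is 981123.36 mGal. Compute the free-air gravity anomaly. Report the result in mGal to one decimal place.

Free-air correction = 0.3086 × 1647.0 = 508.26 mGal
Free-air anomaly = 980770.40 − 981123.36 + (508.26) = 155.30 mGal

155.3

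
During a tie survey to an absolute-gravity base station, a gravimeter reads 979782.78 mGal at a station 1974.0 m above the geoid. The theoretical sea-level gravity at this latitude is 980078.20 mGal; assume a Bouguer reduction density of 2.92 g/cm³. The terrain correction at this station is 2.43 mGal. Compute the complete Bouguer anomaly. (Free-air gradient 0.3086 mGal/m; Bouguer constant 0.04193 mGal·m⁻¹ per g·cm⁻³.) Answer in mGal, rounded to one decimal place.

Free-air correction = 0.3086 × 1974.0 = 609.18 mGal
Free-air anomaly = 979782.78 − 980078.20 + (609.18) = 313.76 mGal
Bouguer slab correction = 0.04193 × 2.92 × 1974.0 = 241.69 mGal
Simple Bouguer anomaly = 313.76 − (241.69) = 72.07 mGal
Complete Bouguer anomaly = 72.07 + 2.43 = 74.50 mGal

74.5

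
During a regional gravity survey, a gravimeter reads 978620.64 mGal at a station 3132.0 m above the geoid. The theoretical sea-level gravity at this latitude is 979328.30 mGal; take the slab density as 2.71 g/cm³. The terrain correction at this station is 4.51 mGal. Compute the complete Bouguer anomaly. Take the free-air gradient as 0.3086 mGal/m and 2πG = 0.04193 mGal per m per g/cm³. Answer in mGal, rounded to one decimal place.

-92.5

Free-air correction = 0.3086 × 3132.0 = 966.54 mGal
Free-air anomaly = 978620.64 − 979328.30 + (966.54) = 258.88 mGal
Bouguer slab correction = 0.04193 × 2.71 × 3132.0 = 355.89 mGal
Simple Bouguer anomaly = 258.88 − (355.89) = -97.01 mGal
Complete Bouguer anomaly = -97.01 + 4.51 = -92.50 mGal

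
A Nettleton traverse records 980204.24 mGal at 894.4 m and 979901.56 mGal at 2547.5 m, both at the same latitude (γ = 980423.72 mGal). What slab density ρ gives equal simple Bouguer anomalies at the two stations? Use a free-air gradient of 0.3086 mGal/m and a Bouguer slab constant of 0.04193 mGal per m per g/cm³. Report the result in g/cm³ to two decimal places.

Δg_obs = 979901.56 − 980204.24 = -302.68 mGal over Δh = 2547.5 − 894.4 = 1653.1 m
Equal Bouguer anomalies ⇒ Δg_obs + (0.3086 − 0.04193ρ)·Δh = 0
0.3086 − 0.04193ρ = −Δg_obs/Δh = 0.18310
ρ = (0.3086 − 0.18310) / 0.04193 = 2.99 g/cm³

2.99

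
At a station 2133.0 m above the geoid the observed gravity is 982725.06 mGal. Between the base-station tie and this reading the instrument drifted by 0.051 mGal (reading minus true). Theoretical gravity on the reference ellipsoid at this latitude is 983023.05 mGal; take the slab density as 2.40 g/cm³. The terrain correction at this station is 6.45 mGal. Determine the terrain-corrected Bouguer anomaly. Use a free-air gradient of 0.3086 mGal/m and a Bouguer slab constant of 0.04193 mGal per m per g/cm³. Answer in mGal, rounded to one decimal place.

152.0

Drift-corrected reading = 982725.06 − (0.051) = 982725.009 mGal
Free-air correction = 0.3086 × 2133.0 = 658.24 mGal
Free-air anomaly = 982725.009 − 983023.05 + (658.24) = 360.199 mGal
Bouguer slab correction = 0.04193 × 2.40 × 2133.0 = 214.65 mGal
Simple Bouguer anomaly = 360.199 − (214.65) = 145.549 mGal
Complete Bouguer anomaly = 145.549 + 6.45 = 151.999 mGal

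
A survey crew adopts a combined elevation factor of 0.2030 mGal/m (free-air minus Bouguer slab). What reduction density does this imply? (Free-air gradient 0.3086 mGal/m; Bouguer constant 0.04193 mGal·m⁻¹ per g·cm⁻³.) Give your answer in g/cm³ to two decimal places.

2.52

0.2030 = 0.3086 − 0.04193 × ρ
ρ = (0.3086 − 0.2030) / 0.04193 = 2.52 g/cm³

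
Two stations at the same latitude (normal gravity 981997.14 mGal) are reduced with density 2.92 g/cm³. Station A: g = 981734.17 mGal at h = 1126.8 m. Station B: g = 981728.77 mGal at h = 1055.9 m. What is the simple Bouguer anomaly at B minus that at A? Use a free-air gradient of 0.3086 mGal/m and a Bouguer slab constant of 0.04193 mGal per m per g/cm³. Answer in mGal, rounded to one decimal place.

-18.6

Δg_SB(A) = 981734.17 − 981997.14 + 0.3086×1126.8 − 0.04193×2.92×1126.8 = -53.20 mGal
Δg_SB(B) = 981728.77 − 981997.14 + 0.3086×1055.9 − 0.04193×2.92×1055.9 = -71.80 mGal
Difference = -71.80 − (-53.20) = -18.60 mGal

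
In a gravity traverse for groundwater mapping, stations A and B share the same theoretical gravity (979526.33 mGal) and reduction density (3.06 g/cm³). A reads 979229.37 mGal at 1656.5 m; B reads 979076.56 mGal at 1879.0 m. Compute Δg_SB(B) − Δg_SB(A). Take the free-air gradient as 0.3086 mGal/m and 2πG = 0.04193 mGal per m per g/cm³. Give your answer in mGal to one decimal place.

-112.7

Δg_SB(A) = 979229.37 − 979526.33 + 0.3086×1656.5 − 0.04193×3.06×1656.5 = 1.70 mGal
Δg_SB(B) = 979076.56 − 979526.33 + 0.3086×1879.0 − 0.04193×3.06×1879.0 = -111.00 mGal
Difference = -111.00 − (1.70) = -112.70 mGal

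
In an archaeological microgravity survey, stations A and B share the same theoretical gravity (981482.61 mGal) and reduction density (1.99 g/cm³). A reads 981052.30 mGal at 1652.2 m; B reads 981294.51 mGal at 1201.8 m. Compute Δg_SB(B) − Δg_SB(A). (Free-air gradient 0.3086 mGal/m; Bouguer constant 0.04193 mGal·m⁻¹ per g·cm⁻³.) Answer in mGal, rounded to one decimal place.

140.8

Δg_SB(A) = 981052.30 − 981482.61 + 0.3086×1652.2 − 0.04193×1.99×1652.2 = -58.30 mGal
Δg_SB(B) = 981294.51 − 981482.61 + 0.3086×1201.8 − 0.04193×1.99×1201.8 = 82.50 mGal
Difference = 82.50 − (-58.30) = 140.80 mGal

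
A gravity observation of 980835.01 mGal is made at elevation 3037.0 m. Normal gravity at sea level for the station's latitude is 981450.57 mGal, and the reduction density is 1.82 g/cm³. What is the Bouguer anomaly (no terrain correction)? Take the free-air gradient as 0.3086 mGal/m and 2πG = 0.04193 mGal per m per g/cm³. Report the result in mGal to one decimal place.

Free-air correction = 0.3086 × 3037.0 = 937.22 mGal
Free-air anomaly = 980835.01 − 981450.57 + (937.22) = 321.66 mGal
Bouguer slab correction = 0.04193 × 1.82 × 3037.0 = 231.76 mGal
Simple Bouguer anomaly = 321.66 − (231.76) = 89.90 mGal

89.9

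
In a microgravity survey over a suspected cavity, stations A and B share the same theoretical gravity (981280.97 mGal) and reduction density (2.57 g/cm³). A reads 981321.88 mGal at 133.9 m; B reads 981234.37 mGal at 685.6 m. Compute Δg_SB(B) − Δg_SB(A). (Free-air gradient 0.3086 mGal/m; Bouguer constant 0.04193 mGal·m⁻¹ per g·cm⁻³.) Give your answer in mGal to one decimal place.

23.3

Δg_SB(A) = 981321.88 − 981280.97 + 0.3086×133.9 − 0.04193×2.57×133.9 = 67.80 mGal
Δg_SB(B) = 981234.37 − 981280.97 + 0.3086×685.6 − 0.04193×2.57×685.6 = 91.10 mGal
Difference = 91.10 − (67.80) = 23.30 mGal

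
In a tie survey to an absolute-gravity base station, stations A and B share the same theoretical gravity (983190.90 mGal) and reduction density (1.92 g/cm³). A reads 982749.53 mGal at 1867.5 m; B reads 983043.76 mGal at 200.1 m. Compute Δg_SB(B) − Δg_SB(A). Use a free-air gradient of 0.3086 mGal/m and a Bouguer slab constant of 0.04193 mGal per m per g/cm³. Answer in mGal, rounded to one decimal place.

-86.1

Δg_SB(A) = 982749.53 − 983190.90 + 0.3086×1867.5 − 0.04193×1.92×1867.5 = -15.40 mGal
Δg_SB(B) = 983043.76 − 983190.90 + 0.3086×200.1 − 0.04193×1.92×200.1 = -101.50 mGal
Difference = -101.50 − (-15.40) = -86.10 mGal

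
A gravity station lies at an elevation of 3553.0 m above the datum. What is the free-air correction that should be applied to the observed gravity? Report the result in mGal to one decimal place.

1096.5

Free-air correction = 0.3086 × 3553.0 = 1096.5 mGal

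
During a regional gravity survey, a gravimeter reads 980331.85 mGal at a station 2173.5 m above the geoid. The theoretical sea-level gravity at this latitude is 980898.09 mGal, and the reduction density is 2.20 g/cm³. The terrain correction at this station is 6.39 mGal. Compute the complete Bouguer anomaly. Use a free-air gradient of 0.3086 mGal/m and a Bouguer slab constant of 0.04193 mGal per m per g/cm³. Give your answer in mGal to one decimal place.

Free-air correction = 0.3086 × 2173.5 = 670.74 mGal
Free-air anomaly = 980331.85 − 980898.09 + (670.74) = 104.50 mGal
Bouguer slab correction = 0.04193 × 2.20 × 2173.5 = 200.50 mGal
Simple Bouguer anomaly = 104.50 − (200.50) = -96.00 mGal
Complete Bouguer anomaly = -96.00 + 6.39 = -89.61 mGal

-89.6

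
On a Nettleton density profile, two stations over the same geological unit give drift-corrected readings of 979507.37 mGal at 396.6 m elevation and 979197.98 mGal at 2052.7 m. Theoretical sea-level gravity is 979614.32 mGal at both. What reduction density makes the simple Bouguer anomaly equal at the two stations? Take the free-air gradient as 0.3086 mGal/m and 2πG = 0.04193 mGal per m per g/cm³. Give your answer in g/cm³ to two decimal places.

Δg_obs = 979197.98 − 979507.37 = -309.39 mGal over Δh = 2052.7 − 396.6 = 1656.1 m
Equal Bouguer anomalies ⇒ Δg_obs + (0.3086 − 0.04193ρ)·Δh = 0
0.3086 − 0.04193ρ = −Δg_obs/Δh = 0.18682
ρ = (0.3086 − 0.18682) / 0.04193 = 2.90 g/cm³

2.90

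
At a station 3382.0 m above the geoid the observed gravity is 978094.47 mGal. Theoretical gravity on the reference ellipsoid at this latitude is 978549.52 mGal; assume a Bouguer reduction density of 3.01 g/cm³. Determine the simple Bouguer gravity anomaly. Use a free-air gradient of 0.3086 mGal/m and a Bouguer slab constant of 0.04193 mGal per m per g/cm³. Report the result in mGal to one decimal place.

Free-air correction = 0.3086 × 3382.0 = 1043.69 mGal
Free-air anomaly = 978094.47 − 978549.52 + (1043.69) = 588.64 mGal
Bouguer slab correction = 0.04193 × 3.01 × 3382.0 = 426.84 mGal
Simple Bouguer anomaly = 588.64 − (426.84) = 161.80 mGal

161.8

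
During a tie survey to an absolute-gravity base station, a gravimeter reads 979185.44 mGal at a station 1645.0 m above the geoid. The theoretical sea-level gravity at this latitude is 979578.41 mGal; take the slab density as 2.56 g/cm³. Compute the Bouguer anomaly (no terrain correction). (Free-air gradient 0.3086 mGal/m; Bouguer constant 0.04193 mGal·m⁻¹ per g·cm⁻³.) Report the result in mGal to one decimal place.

-61.9

Free-air correction = 0.3086 × 1645.0 = 507.65 mGal
Free-air anomaly = 979185.44 − 979578.41 + (507.65) = 114.68 mGal
Bouguer slab correction = 0.04193 × 2.56 × 1645.0 = 176.58 mGal
Simple Bouguer anomaly = 114.68 − (176.58) = -61.90 mGal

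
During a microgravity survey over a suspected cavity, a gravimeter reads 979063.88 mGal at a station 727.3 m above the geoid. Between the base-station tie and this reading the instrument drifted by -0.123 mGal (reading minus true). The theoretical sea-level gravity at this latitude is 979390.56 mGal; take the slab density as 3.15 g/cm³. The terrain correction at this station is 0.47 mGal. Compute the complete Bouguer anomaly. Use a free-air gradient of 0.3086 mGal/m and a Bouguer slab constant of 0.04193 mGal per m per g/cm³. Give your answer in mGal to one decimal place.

-197.7

Drift-corrected reading = 979063.88 − (-0.123) = 979064.003 mGal
Free-air correction = 0.3086 × 727.3 = 224.44 mGal
Free-air anomaly = 979064.003 − 979390.56 + (224.44) = -102.117 mGal
Bouguer slab correction = 0.04193 × 3.15 × 727.3 = 96.06 mGal
Simple Bouguer anomaly = -102.117 − (96.06) = -198.177 mGal
Complete Bouguer anomaly = -198.177 + 0.47 = -197.707 mGal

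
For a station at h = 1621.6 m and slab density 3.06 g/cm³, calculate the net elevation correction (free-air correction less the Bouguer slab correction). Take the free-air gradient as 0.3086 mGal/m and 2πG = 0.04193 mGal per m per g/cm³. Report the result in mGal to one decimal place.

Combined gradient = 0.3086 − 0.04193 × 3.06 = 0.1802942 mGal/m
Combined elevation correction = 0.1802942 × 1621.6 = 292.4 mGal

292.4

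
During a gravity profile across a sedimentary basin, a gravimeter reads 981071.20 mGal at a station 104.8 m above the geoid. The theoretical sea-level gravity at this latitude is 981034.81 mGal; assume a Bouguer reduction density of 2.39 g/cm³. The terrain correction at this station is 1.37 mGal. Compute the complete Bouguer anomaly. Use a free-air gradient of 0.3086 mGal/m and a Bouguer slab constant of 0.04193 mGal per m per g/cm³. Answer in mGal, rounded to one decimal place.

59.6

Free-air correction = 0.3086 × 104.8 = 32.34 mGal
Free-air anomaly = 981071.20 − 981034.81 + (32.34) = 68.73 mGal
Bouguer slab correction = 0.04193 × 2.39 × 104.8 = 10.50 mGal
Simple Bouguer anomaly = 68.73 − (10.50) = 58.23 mGal
Complete Bouguer anomaly = 58.23 + 1.37 = 59.60 mGal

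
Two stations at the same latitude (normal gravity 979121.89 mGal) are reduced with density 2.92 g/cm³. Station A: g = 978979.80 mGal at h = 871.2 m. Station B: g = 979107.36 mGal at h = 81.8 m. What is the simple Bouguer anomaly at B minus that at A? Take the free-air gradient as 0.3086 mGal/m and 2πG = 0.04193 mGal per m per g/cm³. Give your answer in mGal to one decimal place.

Δg_SB(A) = 978979.80 − 979121.89 + 0.3086×871.2 − 0.04193×2.92×871.2 = 20.10 mGal
Δg_SB(B) = 979107.36 − 979121.89 + 0.3086×81.8 − 0.04193×2.92×81.8 = 0.70 mGal
Difference = 0.70 − (20.10) = -19.40 mGal

-19.4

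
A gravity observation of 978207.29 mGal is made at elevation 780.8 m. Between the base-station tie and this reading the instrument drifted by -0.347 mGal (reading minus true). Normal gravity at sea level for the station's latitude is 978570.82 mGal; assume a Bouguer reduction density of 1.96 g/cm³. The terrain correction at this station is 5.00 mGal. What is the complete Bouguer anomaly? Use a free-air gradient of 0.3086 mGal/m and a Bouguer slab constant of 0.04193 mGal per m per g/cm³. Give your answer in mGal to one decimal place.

Drift-corrected reading = 978207.29 − (-0.347) = 978207.637 mGal
Free-air correction = 0.3086 × 780.8 = 240.95 mGal
Free-air anomaly = 978207.637 − 978570.82 + (240.95) = -122.233 mGal
Bouguer slab correction = 0.04193 × 1.96 × 780.8 = 64.17 mGal
Simple Bouguer anomaly = -122.233 − (64.17) = -186.403 mGal
Complete Bouguer anomaly = -186.403 + 5.00 = -181.403 mGal

-181.4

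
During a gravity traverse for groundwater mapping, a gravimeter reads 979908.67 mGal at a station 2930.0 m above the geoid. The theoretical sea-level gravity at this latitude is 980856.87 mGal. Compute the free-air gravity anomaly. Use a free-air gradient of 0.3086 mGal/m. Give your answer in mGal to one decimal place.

Free-air correction = 0.3086 × 2930.0 = 904.20 mGal
Free-air anomaly = 979908.67 − 980856.87 + (904.20) = -44.00 mGal

-44.0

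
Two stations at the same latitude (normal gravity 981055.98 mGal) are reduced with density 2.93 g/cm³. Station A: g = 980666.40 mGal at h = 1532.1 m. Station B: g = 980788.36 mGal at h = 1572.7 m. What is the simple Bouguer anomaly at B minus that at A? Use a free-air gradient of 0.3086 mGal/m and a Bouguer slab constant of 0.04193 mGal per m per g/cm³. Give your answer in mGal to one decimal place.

Δg_SB(A) = 980666.40 − 981055.98 + 0.3086×1532.1 − 0.04193×2.93×1532.1 = -105.00 mGal
Δg_SB(B) = 980788.36 − 981055.98 + 0.3086×1572.7 − 0.04193×2.93×1572.7 = 24.50 mGal
Difference = 24.50 − (-105.00) = 129.50 mGal

129.5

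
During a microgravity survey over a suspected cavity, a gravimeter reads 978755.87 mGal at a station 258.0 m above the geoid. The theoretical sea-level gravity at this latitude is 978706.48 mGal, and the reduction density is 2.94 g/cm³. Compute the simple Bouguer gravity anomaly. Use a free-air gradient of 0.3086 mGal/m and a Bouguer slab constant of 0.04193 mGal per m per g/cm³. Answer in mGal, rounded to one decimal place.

Free-air correction = 0.3086 × 258.0 = 79.62 mGal
Free-air anomaly = 978755.87 − 978706.48 + (79.62) = 129.01 mGal
Bouguer slab correction = 0.04193 × 2.94 × 258.0 = 31.80 mGal
Simple Bouguer anomaly = 129.01 − (31.80) = 97.21 mGal

97.2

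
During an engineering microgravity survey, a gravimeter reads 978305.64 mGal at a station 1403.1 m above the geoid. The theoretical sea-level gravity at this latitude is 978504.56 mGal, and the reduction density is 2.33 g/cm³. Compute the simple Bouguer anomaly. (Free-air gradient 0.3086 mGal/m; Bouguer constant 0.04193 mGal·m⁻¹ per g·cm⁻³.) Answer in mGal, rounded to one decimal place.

97.0

Free-air correction = 0.3086 × 1403.1 = 433.00 mGal
Free-air anomaly = 978305.64 − 978504.56 + (433.00) = 234.08 mGal
Bouguer slab correction = 0.04193 × 2.33 × 1403.1 = 137.08 mGal
Simple Bouguer anomaly = 234.08 − (137.08) = 97.00 mGal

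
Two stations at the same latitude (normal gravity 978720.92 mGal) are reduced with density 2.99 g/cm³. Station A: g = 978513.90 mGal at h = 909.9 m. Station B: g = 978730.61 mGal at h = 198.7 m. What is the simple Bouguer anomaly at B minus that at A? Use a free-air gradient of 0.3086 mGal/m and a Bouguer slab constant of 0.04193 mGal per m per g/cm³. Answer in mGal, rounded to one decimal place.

Δg_SB(A) = 978513.90 − 978720.92 + 0.3086×909.9 − 0.04193×2.99×909.9 = -40.30 mGal
Δg_SB(B) = 978730.61 − 978720.92 + 0.3086×198.7 − 0.04193×2.99×198.7 = 46.10 mGal
Difference = 46.10 − (-40.30) = 86.40 mGal

86.4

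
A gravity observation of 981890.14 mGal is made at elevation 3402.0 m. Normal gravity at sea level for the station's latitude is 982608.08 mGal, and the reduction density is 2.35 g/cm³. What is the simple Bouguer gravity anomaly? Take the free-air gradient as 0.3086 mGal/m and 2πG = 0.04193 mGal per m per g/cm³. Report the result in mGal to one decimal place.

Free-air correction = 0.3086 × 3402.0 = 1049.86 mGal
Free-air anomaly = 981890.14 − 982608.08 + (1049.86) = 331.92 mGal
Bouguer slab correction = 0.04193 × 2.35 × 3402.0 = 335.22 mGal
Simple Bouguer anomaly = 331.92 − (335.22) = -3.30 mGal

-3.3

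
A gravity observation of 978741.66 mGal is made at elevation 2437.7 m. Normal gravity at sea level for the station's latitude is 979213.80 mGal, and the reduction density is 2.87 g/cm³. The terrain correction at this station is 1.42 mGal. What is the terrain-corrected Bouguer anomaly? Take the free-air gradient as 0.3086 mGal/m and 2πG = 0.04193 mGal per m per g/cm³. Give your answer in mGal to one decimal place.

Free-air correction = 0.3086 × 2437.7 = 752.27 mGal
Free-air anomaly = 978741.66 − 979213.80 + (752.27) = 280.13 mGal
Bouguer slab correction = 0.04193 × 2.87 × 2437.7 = 293.35 mGal
Simple Bouguer anomaly = 280.13 − (293.35) = -13.22 mGal
Complete Bouguer anomaly = -13.22 + 1.42 = -11.80 mGal

-11.8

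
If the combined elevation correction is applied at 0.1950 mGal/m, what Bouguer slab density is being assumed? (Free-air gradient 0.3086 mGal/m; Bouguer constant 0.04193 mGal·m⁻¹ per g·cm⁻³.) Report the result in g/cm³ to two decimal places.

0.1950 = 0.3086 − 0.04193 × ρ
ρ = (0.3086 − 0.1950) / 0.04193 = 2.71 g/cm³

2.71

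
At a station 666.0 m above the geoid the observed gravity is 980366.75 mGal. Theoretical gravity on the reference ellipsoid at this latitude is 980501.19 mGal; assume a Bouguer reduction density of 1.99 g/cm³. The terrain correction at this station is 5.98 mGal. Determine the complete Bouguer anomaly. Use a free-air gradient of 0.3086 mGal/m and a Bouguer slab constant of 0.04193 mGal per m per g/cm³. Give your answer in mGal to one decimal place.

21.5

Free-air correction = 0.3086 × 666.0 = 205.53 mGal
Free-air anomaly = 980366.75 − 980501.19 + (205.53) = 71.09 mGal
Bouguer slab correction = 0.04193 × 1.99 × 666.0 = 55.57 mGal
Simple Bouguer anomaly = 71.09 − (55.57) = 15.52 mGal
Complete Bouguer anomaly = 15.52 + 5.98 = 21.50 mGal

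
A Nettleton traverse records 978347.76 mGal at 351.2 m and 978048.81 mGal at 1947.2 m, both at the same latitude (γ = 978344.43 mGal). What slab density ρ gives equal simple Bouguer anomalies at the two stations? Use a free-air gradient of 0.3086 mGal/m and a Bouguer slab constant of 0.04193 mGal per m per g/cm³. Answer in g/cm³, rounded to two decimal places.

Δg_obs = 978048.81 − 978347.76 = -298.95 mGal over Δh = 1947.2 − 351.2 = 1596.0 m
Equal Bouguer anomalies ⇒ Δg_obs + (0.3086 − 0.04193ρ)·Δh = 0
0.3086 − 0.04193ρ = −Δg_obs/Δh = 0.18731
ρ = (0.3086 − 0.18731) / 0.04193 = 2.89 g/cm³

2.89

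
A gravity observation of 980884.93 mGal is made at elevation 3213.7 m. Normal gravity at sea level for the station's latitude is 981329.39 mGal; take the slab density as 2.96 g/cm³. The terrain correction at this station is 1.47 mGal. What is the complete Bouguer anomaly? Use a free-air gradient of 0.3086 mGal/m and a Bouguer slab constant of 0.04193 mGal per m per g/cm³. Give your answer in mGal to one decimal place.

Free-air correction = 0.3086 × 3213.7 = 991.75 mGal
Free-air anomaly = 980884.93 − 981329.39 + (991.75) = 547.29 mGal
Bouguer slab correction = 0.04193 × 2.96 × 3213.7 = 398.86 mGal
Simple Bouguer anomaly = 547.29 − (398.86) = 148.43 mGal
Complete Bouguer anomaly = 148.43 + 1.47 = 149.90 mGal

149.9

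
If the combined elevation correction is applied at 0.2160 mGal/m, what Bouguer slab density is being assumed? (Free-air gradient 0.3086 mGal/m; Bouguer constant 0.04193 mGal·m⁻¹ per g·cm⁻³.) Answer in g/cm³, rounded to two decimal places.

0.2160 = 0.3086 − 0.04193 × ρ
ρ = (0.3086 − 0.2160) / 0.04193 = 2.21 g/cm³

2.21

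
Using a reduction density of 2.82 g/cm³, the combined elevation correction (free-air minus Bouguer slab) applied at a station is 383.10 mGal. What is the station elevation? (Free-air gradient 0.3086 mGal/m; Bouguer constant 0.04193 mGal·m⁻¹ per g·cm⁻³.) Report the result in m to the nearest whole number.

Combined gradient = 0.3086 − 0.04193 × 2.82 = 0.1903574 mGal/m
h = 383.10 / 0.1903574 = 2012.53 m

2013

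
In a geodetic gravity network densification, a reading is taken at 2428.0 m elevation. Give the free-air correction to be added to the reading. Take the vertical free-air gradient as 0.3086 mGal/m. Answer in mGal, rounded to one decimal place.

749.3

Free-air correction = 0.3086 × 2428.0 = 749.3 mGal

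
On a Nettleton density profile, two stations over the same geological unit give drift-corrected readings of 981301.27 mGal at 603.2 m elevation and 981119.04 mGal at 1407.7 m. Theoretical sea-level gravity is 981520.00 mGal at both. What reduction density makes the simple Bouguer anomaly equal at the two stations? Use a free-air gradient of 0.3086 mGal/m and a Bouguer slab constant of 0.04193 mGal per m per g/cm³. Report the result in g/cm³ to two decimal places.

Δg_obs = 981119.04 − 981301.27 = -182.23 mGal over Δh = 1407.7 − 603.2 = 804.5 m
Equal Bouguer anomalies ⇒ Δg_obs + (0.3086 − 0.04193ρ)·Δh = 0
0.3086 − 0.04193ρ = −Δg_obs/Δh = 0.22651
ρ = (0.3086 − 0.22651) / 0.04193 = 1.96 g/cm³

1.96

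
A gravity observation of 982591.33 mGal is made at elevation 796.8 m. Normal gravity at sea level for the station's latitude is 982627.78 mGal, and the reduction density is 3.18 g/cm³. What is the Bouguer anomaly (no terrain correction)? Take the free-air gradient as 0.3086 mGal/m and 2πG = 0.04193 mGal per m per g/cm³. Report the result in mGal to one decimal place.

Free-air correction = 0.3086 × 796.8 = 245.89 mGal
Free-air anomaly = 982591.33 − 982627.78 + (245.89) = 209.44 mGal
Bouguer slab correction = 0.04193 × 3.18 × 796.8 = 106.24 mGal
Simple Bouguer anomaly = 209.44 − (106.24) = 103.20 mGal

103.2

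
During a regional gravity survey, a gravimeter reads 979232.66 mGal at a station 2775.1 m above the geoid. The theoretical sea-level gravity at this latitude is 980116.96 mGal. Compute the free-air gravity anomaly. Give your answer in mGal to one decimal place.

-27.9

Free-air correction = 0.3086 × 2775.1 = 856.40 mGal
Free-air anomaly = 979232.66 − 980116.96 + (856.40) = -27.90 mGal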